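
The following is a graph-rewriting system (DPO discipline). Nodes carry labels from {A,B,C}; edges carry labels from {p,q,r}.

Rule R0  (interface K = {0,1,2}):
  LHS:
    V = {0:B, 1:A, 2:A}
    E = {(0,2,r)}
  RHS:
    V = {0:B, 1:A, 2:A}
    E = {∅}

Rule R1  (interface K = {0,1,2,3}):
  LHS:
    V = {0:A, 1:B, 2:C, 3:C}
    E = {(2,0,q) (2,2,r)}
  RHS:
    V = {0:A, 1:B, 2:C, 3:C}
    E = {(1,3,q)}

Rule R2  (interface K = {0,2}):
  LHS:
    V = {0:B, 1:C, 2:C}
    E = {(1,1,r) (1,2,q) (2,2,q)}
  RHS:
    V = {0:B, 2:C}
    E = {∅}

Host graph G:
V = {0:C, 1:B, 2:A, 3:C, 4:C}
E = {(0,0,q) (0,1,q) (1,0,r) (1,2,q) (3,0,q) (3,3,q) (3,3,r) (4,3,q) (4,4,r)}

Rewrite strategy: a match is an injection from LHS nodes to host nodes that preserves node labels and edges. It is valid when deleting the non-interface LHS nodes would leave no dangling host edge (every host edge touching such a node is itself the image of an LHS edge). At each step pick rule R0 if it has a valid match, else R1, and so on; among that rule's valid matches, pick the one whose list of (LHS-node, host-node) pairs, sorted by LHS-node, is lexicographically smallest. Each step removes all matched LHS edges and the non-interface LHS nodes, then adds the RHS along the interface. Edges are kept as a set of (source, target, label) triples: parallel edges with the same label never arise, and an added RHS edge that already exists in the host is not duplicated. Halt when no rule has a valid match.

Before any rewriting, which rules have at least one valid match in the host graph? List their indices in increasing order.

Answer: [R2]

Steps:
R0: no valid match — LHS pattern not found
R1: no valid match — LHS pattern not found
R2: 1 valid match — {0↦1, 1↦4, 2↦3}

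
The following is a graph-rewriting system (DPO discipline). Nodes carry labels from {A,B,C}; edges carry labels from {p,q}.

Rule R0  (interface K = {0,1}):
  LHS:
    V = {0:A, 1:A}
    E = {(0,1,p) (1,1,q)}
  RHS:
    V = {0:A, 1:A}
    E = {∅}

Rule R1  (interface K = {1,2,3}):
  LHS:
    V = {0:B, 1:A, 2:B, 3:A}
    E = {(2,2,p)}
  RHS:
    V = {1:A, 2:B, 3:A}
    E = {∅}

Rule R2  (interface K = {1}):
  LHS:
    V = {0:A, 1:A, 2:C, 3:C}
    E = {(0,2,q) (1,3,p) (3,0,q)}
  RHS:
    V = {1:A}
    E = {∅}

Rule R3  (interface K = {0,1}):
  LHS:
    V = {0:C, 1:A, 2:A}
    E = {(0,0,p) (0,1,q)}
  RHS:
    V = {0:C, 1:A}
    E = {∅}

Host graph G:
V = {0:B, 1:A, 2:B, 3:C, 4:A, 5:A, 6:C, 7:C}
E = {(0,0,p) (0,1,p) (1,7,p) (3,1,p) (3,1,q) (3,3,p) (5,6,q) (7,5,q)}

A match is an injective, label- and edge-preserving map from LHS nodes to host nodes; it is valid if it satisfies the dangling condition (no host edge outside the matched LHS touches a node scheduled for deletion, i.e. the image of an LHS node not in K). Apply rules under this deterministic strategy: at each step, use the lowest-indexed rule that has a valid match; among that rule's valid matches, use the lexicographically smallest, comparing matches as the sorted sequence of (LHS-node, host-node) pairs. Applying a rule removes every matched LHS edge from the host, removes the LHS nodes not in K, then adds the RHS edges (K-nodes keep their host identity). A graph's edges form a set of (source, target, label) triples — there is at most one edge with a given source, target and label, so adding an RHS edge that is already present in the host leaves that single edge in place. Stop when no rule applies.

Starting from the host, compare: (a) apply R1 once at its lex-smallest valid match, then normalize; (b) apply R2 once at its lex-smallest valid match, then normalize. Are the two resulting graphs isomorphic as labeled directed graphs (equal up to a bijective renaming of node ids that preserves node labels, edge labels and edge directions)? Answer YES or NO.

branch R1-first: apply at {0↦2, 1↦1, 2↦0, 3↦4} → |E|=7, then 2 more step(s) → NF |V|=3 |E|=2 V={0:B, 1:A, 3:C} E=0-p->1 3-p->1
branch R2-first: apply at {0↦5, 1↦1, 2↦6, 3↦7} → |E|=5, then 2 more step(s) → NF |V|=3 |E|=2 V={0:B, 1:A, 3:C} E=0-p->1 3-p->1
graphs isomorphic (equal up to label-preserving node renaming)

Answer: YES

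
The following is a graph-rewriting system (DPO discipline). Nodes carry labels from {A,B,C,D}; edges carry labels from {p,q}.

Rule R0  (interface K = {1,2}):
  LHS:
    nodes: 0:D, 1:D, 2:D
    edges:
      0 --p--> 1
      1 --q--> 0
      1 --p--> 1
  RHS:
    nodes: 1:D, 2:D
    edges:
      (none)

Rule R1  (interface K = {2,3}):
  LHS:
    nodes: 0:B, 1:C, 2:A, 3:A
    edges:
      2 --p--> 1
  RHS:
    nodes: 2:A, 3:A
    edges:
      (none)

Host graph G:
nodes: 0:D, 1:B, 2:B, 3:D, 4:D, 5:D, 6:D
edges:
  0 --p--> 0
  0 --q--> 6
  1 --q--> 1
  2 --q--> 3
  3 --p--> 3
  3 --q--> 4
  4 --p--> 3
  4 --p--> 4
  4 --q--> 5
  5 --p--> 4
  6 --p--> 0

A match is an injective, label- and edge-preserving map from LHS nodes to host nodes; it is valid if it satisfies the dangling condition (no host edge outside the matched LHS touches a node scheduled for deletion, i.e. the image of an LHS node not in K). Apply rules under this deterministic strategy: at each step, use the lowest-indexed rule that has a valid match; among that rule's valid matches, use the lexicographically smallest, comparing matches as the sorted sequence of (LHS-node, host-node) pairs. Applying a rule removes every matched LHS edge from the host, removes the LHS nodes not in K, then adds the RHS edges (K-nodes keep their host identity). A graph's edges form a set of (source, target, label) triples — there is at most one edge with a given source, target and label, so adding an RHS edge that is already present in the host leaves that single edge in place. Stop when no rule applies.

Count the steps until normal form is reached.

initial: |V|=7 |E|=11  E = 0-p->0 0-q->6 1-q->1 2-q->3 3-p->3 3-q->4 4-p->3 4-p->4 4-q->5 5-p->4 6-p->0
step 1: apply R0 at {0↦5, 1↦4, 2↦0}  → |V|=6 |E|=8  E = 0-p->0 0-q->6 1-q->1 2-q->3 3-p->3 3-q->4 4-p->3 6-p->0
step 2: apply R0 at {0↦4, 1↦3, 2↦0}  → |V|=5 |E|=5  E = 0-p->0 0-q->6 1-q->1 2-q->3 6-p->0
step 3: apply R0 at {0↦6, 1↦0, 2↦3}  → |V|=4 |E|=2  E = 1-q->1 2-q->3
halt: no rule applies after step 3

Answer: 3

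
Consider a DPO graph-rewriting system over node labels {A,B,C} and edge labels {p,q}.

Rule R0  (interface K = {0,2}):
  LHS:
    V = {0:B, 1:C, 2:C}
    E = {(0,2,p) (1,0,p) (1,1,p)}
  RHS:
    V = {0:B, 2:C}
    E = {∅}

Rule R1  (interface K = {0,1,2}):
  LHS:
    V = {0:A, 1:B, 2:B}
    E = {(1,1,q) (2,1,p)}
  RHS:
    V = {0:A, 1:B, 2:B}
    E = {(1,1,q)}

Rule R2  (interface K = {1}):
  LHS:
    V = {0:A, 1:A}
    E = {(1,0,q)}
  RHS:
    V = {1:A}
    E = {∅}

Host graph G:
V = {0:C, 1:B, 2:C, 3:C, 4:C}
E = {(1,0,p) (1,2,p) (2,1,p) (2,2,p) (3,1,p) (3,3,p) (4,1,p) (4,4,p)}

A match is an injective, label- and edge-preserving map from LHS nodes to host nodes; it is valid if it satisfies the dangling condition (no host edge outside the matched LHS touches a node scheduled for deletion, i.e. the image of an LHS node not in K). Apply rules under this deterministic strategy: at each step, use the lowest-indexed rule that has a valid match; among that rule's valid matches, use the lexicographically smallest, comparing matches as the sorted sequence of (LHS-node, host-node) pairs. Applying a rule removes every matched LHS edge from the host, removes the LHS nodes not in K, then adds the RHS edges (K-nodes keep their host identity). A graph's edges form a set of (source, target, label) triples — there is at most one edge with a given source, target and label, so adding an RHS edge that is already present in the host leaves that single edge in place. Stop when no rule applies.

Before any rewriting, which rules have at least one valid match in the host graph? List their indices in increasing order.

R0: 4 valid matches — {0↦1, 1↦3, 2↦0}, {0↦1, 1↦3, 2↦2}, {0↦1, 1↦4, 2↦0} (+1 more)
R1: no valid match — LHS pattern not found
R2: no valid match — LHS pattern not found

Answer: [R0]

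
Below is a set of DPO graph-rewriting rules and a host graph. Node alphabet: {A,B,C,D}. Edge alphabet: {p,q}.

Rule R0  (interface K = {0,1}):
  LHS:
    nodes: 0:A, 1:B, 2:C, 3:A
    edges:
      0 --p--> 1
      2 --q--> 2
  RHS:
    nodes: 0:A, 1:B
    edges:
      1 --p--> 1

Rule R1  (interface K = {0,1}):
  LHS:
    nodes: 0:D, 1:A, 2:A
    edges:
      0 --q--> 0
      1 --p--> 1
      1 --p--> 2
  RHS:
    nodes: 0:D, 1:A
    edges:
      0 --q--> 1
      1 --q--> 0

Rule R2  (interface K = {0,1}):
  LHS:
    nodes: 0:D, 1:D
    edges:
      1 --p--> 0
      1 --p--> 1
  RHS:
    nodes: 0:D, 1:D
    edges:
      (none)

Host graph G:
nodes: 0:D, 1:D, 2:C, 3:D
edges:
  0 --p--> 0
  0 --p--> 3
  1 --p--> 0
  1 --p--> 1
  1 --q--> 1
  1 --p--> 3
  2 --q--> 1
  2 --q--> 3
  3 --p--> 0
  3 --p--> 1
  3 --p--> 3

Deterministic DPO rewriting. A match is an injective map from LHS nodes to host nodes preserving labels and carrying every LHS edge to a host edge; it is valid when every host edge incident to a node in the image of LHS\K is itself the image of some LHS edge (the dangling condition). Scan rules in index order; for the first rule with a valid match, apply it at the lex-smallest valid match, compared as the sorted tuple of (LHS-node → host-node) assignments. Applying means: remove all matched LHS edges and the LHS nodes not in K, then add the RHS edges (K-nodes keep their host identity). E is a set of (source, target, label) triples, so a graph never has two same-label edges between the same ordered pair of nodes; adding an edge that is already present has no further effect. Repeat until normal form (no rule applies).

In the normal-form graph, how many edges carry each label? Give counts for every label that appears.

initial: |V|=4 |E|=11  E = 0-p->0 0-p->3 1-p->0 1-p->1 1-q->1 1-p->3 2-q->1 2-q->3 3-p->0 3-p->1 3-p->3
step 1: apply R2 at {0↦0, 1↦1}  → |V|=4 |E|=9  E = 0-p->0 0-p->3 1-q->1 1-p->3 2-q->1 2-q->3 3-p->0 3-p->1 3-p->3
step 2: apply R2 at {0↦0, 1↦3}  → |V|=4 |E|=7  E = 0-p->0 0-p->3 1-q->1 1-p->3 2-q->1 2-q->3 3-p->1
step 3: apply R2 at {0↦3, 1↦0}  → |V|=4 |E|=5  E = 1-q->1 1-p->3 2-q->1 2-q->3 3-p->1
final graph: no rule applies after step 3
NF edges: [(1, 1, 'q'), (1, 3, 'p'), (2, 1, 'q'), (2, 3, 'q'), (3, 1, 'p')]

Answer: p:2 q:3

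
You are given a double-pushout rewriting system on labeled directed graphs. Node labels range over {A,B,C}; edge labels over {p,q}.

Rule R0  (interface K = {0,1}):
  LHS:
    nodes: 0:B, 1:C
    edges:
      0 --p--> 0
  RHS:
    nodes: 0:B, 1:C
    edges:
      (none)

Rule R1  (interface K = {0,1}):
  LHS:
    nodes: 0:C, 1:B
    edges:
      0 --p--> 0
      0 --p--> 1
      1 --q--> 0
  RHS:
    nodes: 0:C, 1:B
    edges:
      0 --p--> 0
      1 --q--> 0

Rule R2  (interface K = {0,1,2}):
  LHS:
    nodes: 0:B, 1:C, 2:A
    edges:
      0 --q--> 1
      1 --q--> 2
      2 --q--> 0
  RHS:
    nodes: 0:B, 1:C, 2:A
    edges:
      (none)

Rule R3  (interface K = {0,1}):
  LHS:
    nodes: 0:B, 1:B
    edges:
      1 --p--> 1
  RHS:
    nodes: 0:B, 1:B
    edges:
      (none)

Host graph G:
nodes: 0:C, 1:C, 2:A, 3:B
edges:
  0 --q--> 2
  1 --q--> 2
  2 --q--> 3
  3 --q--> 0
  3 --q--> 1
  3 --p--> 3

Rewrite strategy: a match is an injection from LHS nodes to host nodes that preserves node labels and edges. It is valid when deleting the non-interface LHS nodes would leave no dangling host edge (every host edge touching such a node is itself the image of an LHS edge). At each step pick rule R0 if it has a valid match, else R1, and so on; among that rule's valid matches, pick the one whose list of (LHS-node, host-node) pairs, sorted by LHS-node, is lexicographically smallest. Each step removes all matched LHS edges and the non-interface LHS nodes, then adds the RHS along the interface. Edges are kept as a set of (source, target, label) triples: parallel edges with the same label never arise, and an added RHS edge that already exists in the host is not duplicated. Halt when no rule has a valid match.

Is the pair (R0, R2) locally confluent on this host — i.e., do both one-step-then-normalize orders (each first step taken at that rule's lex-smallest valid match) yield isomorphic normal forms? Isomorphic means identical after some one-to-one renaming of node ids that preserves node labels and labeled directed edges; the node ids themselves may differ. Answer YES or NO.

Answer: YES

Rewrite trace:
branch R0-first: apply at {0↦3, 1↦0} → |E|=5, then 1 more step(s) → NF |V|=4 |E|=2 V={0:C, 1:C, 2:A, 3:B} E=1-q->2 3-q->1
branch R2-first: apply at {0↦3, 1↦0, 2↦2} → |E|=3, then 1 more step(s) → NF |V|=4 |E|=2 V={0:C, 1:C, 2:A, 3:B} E=1-q->2 3-q->1
graphs isomorphic (equal up to label-preserving node renaming)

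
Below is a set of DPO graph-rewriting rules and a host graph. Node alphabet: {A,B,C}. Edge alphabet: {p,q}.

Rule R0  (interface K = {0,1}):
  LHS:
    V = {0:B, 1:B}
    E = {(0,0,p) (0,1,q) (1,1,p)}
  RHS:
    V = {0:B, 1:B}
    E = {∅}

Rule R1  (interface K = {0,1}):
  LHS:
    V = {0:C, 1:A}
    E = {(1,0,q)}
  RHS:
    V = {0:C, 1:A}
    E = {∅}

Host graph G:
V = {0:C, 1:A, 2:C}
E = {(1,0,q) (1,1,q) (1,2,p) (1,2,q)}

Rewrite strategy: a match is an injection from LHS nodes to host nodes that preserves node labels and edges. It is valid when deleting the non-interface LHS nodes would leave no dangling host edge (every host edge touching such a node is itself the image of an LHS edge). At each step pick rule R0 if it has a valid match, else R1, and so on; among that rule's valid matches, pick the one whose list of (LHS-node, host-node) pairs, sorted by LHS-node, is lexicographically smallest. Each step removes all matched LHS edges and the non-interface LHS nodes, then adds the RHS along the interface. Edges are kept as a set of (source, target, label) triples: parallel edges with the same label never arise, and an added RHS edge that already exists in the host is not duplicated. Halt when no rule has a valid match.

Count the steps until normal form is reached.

Answer: 2

Rewrite trace:
initial: |V|=3 |E|=4  E = 1-q->0 1-q->1 1-p->2 1-q->2
step 1: apply R1 at {0↦0, 1↦1}  → |V|=3 |E|=3  E = 1-q->1 1-p->2 1-q->2
step 2: apply R1 at {0↦2, 1↦1}  → |V|=3 |E|=2  E = 1-q->1 1-p->2
final graph: no rule applies after step 2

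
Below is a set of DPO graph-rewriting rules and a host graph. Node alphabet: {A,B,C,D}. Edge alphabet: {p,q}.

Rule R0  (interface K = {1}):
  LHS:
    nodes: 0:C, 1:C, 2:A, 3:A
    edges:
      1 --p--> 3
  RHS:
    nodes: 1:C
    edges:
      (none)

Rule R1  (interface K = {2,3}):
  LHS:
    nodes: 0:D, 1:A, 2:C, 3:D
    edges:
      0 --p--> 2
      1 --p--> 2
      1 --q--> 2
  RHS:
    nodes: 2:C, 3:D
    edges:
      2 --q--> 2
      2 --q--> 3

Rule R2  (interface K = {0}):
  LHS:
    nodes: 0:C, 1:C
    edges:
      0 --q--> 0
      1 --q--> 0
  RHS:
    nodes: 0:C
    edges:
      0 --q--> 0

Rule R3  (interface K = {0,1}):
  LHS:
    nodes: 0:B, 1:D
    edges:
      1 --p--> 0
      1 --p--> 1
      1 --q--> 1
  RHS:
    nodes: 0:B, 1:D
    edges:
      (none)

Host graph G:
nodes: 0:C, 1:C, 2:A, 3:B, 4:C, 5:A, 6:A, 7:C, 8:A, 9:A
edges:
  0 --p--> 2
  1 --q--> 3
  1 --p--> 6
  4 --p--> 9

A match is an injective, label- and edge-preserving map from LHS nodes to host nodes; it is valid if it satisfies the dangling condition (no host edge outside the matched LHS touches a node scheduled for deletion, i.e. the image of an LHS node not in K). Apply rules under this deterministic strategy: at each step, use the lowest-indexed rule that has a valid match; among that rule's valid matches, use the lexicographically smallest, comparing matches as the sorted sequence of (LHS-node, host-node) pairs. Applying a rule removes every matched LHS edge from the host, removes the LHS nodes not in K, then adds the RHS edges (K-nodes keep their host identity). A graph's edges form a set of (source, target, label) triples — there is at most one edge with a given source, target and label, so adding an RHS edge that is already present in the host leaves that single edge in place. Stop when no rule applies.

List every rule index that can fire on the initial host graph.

R0: 6 valid matches — {0↦7, 1↦0, 2↦5, 3↦2}, {0↦7, 1↦0, 2↦8, 3↦2}, {0↦7, 1↦1, 2↦5, 3↦6} (+3 more)
R1: no valid match — LHS pattern not found
R2: no valid match — LHS pattern not found
R3: no valid match — LHS pattern not found

Answer: [R0]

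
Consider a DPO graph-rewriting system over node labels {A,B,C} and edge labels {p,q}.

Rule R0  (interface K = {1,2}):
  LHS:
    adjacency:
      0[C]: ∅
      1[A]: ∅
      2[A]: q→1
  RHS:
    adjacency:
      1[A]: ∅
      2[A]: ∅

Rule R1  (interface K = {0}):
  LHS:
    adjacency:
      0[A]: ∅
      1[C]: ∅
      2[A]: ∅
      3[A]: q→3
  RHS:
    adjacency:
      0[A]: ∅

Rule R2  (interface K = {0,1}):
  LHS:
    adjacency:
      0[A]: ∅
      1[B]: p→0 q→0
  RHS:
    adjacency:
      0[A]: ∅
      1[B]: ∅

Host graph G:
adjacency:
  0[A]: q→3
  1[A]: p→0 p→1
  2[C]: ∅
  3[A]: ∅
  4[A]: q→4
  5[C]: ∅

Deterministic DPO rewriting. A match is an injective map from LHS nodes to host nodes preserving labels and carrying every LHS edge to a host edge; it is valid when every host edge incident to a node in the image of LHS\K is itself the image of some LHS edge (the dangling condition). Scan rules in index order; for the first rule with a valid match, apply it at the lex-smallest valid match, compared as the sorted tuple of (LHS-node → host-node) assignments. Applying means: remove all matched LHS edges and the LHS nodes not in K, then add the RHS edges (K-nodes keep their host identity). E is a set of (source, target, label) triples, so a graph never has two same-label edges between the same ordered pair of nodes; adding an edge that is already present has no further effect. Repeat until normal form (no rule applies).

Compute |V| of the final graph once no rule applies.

Answer: 2

Rewrite trace:
start.  V:6 E:4  edges: 0-q->3 1-p->0 1-p->1 4-q->4
1. fire R0 via {0↦2, 1↦3, 2↦0}  →  V:5 E:3  edges: 1-p->0 1-p->1 4-q->4
2. fire R1 via {0↦0, 1↦5, 2↦3, 3↦4}  →  V:2 E:2  edges: 1-p->0 1-p->1
halt: no rule applies after step 2
NF nodes: {0:A, 1:A}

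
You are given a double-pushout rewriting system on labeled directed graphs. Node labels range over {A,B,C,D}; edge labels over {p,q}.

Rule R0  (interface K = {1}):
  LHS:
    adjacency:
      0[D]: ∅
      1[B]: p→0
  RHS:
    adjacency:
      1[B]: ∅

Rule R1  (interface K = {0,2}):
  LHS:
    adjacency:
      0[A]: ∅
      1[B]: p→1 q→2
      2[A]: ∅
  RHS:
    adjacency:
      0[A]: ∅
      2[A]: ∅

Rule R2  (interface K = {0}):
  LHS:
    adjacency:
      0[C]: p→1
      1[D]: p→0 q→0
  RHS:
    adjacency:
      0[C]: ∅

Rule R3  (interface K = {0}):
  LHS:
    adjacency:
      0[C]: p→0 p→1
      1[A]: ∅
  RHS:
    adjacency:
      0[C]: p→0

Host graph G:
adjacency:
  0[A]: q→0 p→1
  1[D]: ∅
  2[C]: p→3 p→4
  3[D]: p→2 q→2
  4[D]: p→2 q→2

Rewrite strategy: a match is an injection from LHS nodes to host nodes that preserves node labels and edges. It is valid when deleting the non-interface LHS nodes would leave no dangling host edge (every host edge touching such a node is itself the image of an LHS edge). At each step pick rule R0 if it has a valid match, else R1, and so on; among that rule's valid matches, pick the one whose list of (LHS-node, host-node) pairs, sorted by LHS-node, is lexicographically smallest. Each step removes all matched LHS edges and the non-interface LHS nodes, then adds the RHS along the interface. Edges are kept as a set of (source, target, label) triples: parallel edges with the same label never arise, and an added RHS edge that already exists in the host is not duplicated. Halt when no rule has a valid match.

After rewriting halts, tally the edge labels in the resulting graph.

start.  V:5 E:8  edges: 0-q->0 0-p->1 2-p->3 2-p->4 3-p->2 3-q->2 4-p->2 4-q->2
1. fire R2 via {0↦2, 1↦3}  →  V:4 E:5  edges: 0-q->0 0-p->1 2-p->4 4-p->2 4-q->2
2. fire R2 via {0↦2, 1↦4}  →  V:3 E:2  edges: 0-q->0 0-p->1
halt: no rule applies after step 2
NF edges: [(0, 0, 'q'), (0, 1, 'p')]

Answer: p:1 q:1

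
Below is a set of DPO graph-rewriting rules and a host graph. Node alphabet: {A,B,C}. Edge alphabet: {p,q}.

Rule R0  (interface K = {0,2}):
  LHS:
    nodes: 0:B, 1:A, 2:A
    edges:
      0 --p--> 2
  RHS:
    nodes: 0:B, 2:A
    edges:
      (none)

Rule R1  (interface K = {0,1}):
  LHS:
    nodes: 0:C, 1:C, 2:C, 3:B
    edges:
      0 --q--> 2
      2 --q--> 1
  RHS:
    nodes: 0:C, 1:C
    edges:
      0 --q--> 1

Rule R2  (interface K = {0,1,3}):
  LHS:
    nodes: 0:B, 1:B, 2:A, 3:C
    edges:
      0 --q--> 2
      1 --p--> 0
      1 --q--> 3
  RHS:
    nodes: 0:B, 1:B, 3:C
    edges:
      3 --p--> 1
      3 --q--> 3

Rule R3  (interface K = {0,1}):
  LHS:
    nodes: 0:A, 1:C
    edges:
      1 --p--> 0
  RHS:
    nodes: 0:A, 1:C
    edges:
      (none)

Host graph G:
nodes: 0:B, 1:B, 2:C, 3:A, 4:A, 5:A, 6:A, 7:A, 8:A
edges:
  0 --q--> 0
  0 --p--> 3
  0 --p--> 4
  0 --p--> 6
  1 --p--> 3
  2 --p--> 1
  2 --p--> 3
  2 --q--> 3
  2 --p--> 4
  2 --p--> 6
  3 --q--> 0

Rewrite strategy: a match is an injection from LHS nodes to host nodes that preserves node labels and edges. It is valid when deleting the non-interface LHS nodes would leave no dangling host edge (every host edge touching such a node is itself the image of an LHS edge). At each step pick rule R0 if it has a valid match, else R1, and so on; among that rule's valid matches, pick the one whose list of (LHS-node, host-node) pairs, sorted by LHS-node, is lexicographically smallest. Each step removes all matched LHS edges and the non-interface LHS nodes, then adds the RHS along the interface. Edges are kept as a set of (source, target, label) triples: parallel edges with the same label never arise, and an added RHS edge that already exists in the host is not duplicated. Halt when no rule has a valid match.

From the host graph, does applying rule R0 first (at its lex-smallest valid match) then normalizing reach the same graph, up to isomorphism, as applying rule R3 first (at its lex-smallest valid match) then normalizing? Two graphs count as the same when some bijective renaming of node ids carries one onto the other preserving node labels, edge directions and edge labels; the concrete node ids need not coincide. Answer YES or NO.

Answer: YES

Derivation:
branch R0-first: apply at {0↦0, 1↦5, 2↦3} → |E|=10, then 6 more step(s) → NF |V|=5 |E|=4 V={0:B, 1:B, 2:C, 3:A, 6:A} E=0-q->0 2-p->1 2-q->3 3-q->0
branch R3-first: apply at {0↦3, 1↦2} → |E|=10, then 6 more step(s) → NF |V|=5 |E|=4 V={0:B, 1:B, 2:C, 3:A, 6:A} E=0-q->0 2-p->1 2-q->3 3-q->0
graphs isomorphic (equal up to label-preserving node renaming)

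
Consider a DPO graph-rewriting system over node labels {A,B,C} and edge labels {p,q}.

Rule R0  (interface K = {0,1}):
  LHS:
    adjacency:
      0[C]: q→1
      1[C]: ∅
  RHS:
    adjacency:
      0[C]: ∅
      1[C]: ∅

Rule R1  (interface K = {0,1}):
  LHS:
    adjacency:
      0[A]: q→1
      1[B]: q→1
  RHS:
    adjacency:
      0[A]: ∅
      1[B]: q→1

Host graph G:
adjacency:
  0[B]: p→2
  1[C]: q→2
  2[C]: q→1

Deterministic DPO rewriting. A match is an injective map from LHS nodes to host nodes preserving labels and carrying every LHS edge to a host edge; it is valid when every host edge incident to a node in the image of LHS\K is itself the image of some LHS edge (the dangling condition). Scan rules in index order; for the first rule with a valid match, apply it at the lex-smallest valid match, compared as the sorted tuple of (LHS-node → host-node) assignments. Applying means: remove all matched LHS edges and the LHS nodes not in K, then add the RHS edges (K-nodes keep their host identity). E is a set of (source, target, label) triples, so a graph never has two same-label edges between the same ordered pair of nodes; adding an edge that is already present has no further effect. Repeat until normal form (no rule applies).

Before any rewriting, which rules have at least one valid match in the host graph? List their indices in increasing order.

R0: 2 valid matches — {0↦1, 1↦2}, {0↦2, 1↦1}
R1: no valid match — LHS pattern not found

Answer: [R0]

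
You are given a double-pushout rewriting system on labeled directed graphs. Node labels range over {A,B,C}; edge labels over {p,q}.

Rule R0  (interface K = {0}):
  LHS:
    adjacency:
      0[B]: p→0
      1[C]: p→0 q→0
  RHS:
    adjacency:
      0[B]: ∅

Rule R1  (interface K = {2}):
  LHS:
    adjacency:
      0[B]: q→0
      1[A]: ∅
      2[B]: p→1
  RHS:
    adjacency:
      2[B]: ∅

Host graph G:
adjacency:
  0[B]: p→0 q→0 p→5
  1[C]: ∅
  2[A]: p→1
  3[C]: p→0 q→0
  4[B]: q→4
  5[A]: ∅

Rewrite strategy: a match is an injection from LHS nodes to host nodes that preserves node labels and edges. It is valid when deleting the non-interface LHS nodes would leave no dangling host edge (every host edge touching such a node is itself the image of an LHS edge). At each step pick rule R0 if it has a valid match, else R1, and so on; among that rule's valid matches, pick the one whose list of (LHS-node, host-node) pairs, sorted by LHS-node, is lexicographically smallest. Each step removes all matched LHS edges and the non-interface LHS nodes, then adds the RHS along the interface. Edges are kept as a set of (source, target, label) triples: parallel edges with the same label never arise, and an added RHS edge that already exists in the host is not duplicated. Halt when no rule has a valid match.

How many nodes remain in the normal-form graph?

Answer: 3

Derivation:
start.  V:6 E:7  edges: 0-p->0 0-q->0 0-p->5 2-p->1 3-p->0 3-q->0 4-q->4
1. fire R0 via {0↦0, 1↦3}  →  V:5 E:4  edges: 0-q->0 0-p->5 2-p->1 4-q->4
2. fire R1 via {0↦4, 1↦5, 2↦0}  →  V:3 E:2  edges: 0-q->0 2-p->1
halt: no rule applies after step 2
NF nodes: {0:B, 1:C, 2:A}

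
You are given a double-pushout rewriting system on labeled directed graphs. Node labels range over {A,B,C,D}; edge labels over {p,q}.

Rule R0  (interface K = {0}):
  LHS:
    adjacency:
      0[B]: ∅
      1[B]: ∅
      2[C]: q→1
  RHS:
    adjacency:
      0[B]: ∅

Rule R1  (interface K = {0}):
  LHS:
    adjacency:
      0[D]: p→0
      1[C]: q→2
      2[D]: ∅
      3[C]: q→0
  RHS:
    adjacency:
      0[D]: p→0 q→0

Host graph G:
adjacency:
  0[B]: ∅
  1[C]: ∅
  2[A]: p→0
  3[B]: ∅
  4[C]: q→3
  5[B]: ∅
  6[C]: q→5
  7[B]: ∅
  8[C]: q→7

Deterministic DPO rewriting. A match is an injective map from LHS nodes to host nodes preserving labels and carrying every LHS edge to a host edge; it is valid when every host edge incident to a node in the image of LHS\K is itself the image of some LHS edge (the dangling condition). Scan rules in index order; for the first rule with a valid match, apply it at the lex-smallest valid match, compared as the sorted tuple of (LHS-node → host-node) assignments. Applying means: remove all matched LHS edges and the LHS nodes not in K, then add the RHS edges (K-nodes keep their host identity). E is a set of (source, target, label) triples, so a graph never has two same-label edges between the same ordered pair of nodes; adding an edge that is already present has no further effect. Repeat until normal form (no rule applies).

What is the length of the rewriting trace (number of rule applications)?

initial: |V|=9 |E|=4  E = 2-p->0 4-q->3 6-q->5 8-q->7
step 1: apply R0 at {0↦0, 1↦3, 2↦4}  → |V|=7 |E|=3  E = 2-p->0 6-q->5 8-q->7
step 2: apply R0 at {0↦0, 1↦5, 2↦6}  → |V|=5 |E|=2  E = 2-p->0 8-q->7
step 3: apply R0 at {0↦0, 1↦7, 2↦8}  → |V|=3 |E|=1  E = 2-p->0
final graph: no rule applies after step 3

Answer: 3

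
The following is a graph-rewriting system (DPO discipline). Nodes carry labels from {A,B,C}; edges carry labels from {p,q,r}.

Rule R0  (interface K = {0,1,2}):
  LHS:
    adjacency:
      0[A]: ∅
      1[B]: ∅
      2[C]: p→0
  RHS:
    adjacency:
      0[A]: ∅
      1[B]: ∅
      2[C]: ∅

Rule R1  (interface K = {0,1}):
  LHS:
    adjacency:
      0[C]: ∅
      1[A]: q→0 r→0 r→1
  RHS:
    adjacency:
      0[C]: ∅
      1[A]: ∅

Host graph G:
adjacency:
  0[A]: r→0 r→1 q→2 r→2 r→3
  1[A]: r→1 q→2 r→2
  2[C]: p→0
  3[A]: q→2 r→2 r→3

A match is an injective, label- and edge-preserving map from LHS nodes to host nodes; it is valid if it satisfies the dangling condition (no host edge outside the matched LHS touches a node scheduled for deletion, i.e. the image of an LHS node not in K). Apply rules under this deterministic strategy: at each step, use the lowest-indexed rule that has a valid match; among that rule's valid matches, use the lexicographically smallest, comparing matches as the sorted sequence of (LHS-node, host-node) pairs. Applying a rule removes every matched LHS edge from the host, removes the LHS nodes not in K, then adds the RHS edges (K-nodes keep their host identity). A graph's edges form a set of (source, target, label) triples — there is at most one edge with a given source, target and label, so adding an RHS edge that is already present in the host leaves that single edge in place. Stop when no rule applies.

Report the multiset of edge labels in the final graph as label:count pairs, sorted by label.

Answer: p:1 r:2

Steps:
start.  V:4 E:12  edges: 0-r->0 0-r->1 0-q->2 0-r->2 0-r->3 1-r->1 1-q->2 1-r->2 2-p->0 3-q->2 3-r->2 3-r->3
1. fire R1 via {0↦2, 1↦0}  →  V:4 E:9  edges: 0-r->1 0-r->3 1-r->1 1-q->2 1-r->2 2-p->0 3-q->2 3-r->2 3-r->3
2. fire R1 via {0↦2, 1↦1}  →  V:4 E:6  edges: 0-r->1 0-r->3 2-p->0 3-q->2 3-r->2 3-r->3
3. fire R1 via {0↦2, 1↦3}  →  V:4 E:3  edges: 0-r->1 0-r->3 2-p->0
normal form: no rule applies after step 3
NF edges: [(0, 1, 'r'), (0, 3, 'r'), (2, 0, 'p')]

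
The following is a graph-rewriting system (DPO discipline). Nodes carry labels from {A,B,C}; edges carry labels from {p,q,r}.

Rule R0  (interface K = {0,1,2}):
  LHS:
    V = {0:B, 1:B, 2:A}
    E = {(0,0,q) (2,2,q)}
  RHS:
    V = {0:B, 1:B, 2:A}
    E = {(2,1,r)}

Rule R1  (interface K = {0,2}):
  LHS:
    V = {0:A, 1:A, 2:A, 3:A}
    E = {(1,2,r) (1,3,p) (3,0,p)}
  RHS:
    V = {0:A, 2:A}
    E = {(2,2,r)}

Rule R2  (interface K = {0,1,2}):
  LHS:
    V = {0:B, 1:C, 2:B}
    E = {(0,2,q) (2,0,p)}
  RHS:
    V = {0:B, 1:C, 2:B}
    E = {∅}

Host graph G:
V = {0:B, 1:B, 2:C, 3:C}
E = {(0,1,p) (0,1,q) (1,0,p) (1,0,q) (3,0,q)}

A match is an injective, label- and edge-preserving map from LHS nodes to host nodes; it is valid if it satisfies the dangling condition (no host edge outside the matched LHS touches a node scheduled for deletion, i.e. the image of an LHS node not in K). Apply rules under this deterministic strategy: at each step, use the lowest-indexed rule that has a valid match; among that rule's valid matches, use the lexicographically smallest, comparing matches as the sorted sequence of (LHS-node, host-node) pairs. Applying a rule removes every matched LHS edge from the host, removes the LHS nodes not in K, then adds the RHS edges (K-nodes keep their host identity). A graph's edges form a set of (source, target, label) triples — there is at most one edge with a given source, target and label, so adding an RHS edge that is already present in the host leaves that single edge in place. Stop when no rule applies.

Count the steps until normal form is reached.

start.  V:4 E:5  edges: 0-p->1 0-q->1 1-p->0 1-q->0 3-q->0
1. fire R2 via {0↦0, 1↦2, 2↦1}  →  V:4 E:3  edges: 0-p->1 1-q->0 3-q->0
2. fire R2 via {0↦1, 1↦2, 2↦0}  →  V:4 E:1  edges: 3-q->0
normal form: no rule applies after step 2

Answer: 2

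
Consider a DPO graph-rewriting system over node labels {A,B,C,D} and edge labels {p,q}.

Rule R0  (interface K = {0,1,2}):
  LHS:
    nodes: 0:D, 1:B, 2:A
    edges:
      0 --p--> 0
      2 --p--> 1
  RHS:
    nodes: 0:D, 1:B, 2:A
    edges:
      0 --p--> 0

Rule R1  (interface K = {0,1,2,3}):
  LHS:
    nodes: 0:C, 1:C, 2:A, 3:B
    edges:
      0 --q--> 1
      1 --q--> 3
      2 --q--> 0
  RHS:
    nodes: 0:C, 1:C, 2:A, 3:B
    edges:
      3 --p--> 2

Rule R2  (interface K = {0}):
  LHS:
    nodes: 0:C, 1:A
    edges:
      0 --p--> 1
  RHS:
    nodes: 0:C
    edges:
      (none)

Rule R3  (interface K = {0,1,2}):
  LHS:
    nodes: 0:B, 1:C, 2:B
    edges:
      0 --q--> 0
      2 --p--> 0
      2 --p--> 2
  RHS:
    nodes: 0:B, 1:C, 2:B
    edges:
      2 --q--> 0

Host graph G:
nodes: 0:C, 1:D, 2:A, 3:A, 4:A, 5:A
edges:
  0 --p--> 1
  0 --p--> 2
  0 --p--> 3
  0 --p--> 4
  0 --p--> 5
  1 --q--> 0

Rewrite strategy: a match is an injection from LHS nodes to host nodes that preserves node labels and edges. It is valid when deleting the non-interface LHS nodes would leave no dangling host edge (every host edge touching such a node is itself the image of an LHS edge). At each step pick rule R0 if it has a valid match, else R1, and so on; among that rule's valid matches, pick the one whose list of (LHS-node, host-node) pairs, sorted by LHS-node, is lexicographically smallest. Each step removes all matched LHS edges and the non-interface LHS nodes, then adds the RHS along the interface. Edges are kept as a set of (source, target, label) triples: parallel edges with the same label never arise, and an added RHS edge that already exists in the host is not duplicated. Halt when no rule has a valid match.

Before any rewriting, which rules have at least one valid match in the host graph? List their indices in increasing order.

R0: no valid match — LHS pattern not found
R1: no valid match — LHS pattern not found
R2: 4 valid matches — {0↦0, 1↦2}, {0↦0, 1↦3}, {0↦0, 1↦4} (+1 more)
R3: no valid match — LHS pattern not found

Answer: [R2]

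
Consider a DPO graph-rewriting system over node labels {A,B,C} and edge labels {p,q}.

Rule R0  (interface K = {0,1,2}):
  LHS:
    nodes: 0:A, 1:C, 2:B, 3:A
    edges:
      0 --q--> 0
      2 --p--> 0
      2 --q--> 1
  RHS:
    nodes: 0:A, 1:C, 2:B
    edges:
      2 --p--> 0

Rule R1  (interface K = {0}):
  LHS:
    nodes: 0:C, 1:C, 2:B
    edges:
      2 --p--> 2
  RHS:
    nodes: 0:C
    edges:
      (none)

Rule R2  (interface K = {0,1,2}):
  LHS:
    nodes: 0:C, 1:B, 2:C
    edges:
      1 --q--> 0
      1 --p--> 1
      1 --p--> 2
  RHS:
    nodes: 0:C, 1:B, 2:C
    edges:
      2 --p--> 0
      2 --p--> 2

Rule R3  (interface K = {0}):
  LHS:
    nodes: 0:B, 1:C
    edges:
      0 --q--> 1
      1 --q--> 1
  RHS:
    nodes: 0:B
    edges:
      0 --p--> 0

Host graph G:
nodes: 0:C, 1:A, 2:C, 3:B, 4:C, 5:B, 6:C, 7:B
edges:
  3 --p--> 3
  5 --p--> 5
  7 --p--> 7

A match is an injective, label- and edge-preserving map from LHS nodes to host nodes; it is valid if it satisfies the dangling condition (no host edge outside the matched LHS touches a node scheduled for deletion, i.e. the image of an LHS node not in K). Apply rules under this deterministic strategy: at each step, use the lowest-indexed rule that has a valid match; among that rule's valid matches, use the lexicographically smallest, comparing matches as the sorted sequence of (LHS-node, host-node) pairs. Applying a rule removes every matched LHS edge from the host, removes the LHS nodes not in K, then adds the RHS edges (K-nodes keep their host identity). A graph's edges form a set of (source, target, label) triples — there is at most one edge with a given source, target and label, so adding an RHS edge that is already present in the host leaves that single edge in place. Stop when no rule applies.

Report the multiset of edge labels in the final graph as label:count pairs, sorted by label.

Answer: (no edges)

Steps:
initial: |V|=8 |E|=3  E = 3-p->3 5-p->5 7-p->7
step 1: apply R1 at {0↦0, 1↦2, 2↦3}  → |V|=6 |E|=2  E = 5-p->5 7-p->7
step 2: apply R1 at {0↦0, 1↦4, 2↦5}  → |V|=4 |E|=1  E = 7-p->7
step 3: apply R1 at {0↦0, 1↦6, 2↦7}  → |V|=2 |E|=0  E = ∅
halt: no rule applies after step 3
NF edges: []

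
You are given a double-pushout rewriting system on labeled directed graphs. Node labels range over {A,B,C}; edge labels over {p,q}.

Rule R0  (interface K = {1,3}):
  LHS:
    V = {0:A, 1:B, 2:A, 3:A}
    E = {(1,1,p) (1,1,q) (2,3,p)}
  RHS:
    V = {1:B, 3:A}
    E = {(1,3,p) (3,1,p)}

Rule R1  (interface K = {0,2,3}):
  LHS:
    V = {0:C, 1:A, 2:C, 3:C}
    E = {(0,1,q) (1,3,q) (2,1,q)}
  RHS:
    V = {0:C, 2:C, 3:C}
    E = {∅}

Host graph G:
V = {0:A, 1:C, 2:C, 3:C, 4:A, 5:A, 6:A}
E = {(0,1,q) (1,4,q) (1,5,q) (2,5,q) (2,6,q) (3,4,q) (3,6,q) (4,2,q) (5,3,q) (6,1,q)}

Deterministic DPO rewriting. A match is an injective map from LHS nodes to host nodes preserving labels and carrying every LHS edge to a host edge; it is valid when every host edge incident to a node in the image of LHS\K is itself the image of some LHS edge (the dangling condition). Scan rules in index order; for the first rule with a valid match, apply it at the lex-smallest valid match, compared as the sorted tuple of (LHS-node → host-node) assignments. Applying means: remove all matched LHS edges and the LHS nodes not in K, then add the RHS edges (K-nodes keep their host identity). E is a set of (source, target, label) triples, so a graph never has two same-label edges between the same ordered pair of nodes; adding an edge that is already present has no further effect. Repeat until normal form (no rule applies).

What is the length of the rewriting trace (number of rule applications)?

start.  V:7 E:10  edges: 0-q->1 1-q->4 1-q->5 2-q->5 2-q->6 3-q->4 3-q->6 4-q->2 5-q->3 6-q->1
1. fire R1 via {0↦1, 1↦4, 2↦3, 3↦2}  →  V:6 E:7  edges: 0-q->1 1-q->5 2-q->5 2-q->6 3-q->6 5-q->3 6-q->1
2. fire R1 via {0↦1, 1↦5, 2↦2, 3↦3}  →  V:5 E:4  edges: 0-q->1 2-q->6 3-q->6 6-q->1
3. fire R1 via {0↦2, 1↦6, 2↦3, 3↦1}  →  V:4 E:1  edges: 0-q->1
final graph: no rule applies after step 3

Answer: 3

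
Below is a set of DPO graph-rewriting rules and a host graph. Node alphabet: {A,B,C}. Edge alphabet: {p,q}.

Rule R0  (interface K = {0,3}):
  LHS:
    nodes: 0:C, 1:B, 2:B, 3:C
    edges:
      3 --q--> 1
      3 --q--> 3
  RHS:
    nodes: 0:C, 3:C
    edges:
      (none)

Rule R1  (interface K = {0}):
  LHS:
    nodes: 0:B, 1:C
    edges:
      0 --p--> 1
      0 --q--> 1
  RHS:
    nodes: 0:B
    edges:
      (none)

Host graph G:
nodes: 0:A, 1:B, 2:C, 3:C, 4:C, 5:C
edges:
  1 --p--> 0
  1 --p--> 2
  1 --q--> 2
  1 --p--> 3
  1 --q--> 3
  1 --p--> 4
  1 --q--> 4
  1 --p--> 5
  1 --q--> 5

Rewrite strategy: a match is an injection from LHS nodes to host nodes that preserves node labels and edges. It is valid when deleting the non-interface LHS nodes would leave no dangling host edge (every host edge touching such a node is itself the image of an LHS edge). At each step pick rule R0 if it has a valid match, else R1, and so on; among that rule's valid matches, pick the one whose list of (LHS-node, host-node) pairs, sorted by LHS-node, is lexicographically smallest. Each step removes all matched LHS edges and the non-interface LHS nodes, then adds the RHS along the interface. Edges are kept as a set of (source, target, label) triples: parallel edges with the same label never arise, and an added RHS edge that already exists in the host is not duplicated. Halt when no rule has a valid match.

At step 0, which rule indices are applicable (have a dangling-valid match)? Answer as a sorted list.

Answer: [R1]

Rewrite trace:
R0: no valid match — LHS pattern not found
R1: 4 valid matches — {0↦1, 1↦2}, {0↦1, 1↦3}, {0↦1, 1↦4} (+1 more)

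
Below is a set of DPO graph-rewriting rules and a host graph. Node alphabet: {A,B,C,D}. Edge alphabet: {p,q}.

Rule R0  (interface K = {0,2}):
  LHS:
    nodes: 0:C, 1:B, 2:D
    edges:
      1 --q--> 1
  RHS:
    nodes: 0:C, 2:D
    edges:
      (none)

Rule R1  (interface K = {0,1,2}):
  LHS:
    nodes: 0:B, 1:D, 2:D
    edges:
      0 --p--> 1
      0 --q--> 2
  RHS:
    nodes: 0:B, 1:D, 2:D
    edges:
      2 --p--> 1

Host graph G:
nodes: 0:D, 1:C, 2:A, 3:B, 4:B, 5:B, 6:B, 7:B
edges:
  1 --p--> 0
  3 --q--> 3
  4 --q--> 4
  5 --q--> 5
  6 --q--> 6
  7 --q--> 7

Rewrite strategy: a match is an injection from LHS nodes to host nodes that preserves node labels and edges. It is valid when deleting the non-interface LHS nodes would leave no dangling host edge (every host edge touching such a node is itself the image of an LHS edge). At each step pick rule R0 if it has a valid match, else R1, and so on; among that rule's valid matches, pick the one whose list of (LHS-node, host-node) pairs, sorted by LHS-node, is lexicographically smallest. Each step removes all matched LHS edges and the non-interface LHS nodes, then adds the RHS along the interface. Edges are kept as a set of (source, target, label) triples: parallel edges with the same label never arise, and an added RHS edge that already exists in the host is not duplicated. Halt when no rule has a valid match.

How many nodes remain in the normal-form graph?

Answer: 3

Steps:
initial: |V|=8 |E|=6  E = 1-p->0 3-q->3 4-q->4 5-q->5 6-q->6 7-q->7
step 1: apply R0 at {0↦1, 1↦3, 2↦0}  → |V|=7 |E|=5  E = 1-p->0 4-q->4 5-q->5 6-q->6 7-q->7
step 2: apply R0 at {0↦1, 1↦4, 2↦0}  → |V|=6 |E|=4  E = 1-p->0 5-q->5 6-q->6 7-q->7
step 3: apply R0 at {0↦1, 1↦5, 2↦0}  → |V|=5 |E|=3  E = 1-p->0 6-q->6 7-q->7
step 4: apply R0 at {0↦1, 1↦6, 2↦0}  → |V|=4 |E|=2  E = 1-p->0 7-q->7
step 5: apply R0 at {0↦1, 1↦7, 2↦0}  → |V|=3 |E|=1  E = 1-p->0
normal form: no rule applies after step 5
NF nodes: {0:D, 1:C, 2:A}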